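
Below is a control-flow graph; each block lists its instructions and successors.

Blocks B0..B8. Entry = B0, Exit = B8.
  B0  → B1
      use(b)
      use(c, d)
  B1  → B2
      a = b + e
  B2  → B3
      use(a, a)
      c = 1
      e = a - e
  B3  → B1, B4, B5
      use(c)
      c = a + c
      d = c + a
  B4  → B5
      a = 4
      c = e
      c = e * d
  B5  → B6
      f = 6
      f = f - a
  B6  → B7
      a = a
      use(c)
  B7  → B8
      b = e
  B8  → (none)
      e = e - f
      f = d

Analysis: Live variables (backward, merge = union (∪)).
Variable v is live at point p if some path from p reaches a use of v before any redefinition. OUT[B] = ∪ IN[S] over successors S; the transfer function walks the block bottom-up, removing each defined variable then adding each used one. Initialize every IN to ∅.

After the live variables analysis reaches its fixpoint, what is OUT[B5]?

Fixpoint table:
  B0:  IN={b, c, d, e}  OUT={b, e}
  B1:  IN={b, e}  OUT={a, b, e}
  B2:  IN={a, b, e}  OUT={a, b, c, e}
  B3:  IN={a, b, c, e}  OUT={a, b, c, d, e}
  B4:  IN={d, e}  OUT={a, c, d, e}
  B5:  IN={a, c, d, e}  OUT={a, c, d, e, f}
  B6:  IN={a, c, d, e, f}  OUT={d, e, f}
  B7:  IN={d, e, f}  OUT={d, e, f}
  B8:  IN={d, e, f}  OUT={}

Merge at B5: OUT[B5] = IN[B6] = {a, c, d, e, f}

Answer: {a, c, d, e, f}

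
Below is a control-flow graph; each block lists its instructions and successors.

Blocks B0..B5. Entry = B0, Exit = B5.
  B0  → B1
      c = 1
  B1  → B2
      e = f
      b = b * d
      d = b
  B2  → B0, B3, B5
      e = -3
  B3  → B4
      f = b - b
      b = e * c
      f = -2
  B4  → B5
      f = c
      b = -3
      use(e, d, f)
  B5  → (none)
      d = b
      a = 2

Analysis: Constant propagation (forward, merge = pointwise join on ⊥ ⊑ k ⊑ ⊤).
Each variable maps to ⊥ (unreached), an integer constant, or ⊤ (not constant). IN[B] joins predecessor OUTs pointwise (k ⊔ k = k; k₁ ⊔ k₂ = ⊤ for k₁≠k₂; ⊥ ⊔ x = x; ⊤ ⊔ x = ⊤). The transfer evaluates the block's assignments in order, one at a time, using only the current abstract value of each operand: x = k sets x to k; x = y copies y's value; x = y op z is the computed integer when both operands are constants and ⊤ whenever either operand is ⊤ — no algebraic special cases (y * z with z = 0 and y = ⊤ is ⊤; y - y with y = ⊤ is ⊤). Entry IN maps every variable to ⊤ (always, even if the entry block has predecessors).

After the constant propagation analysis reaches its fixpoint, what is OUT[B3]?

Converged values:
  B0: | IN=(all ⊤) | OUT={c:1; rest ⊤}
  B1: | IN={c:1; rest ⊤} | OUT={c:1; rest ⊤}
  B2: | IN={c:1; rest ⊤} | OUT={c:1, e:-3; rest ⊤}
  B3: | IN={c:1, e:-3; rest ⊤} | OUT={b:-3, c:1, e:-3, f:-2; rest ⊤}
  B4: | IN={b:-3, c:1, e:-3, f:-2; rest ⊤} | OUT={b:-3, c:1, e:-3, f:1; rest ⊤}
  B5: | IN={c:1, e:-3; rest ⊤} | OUT={a:2, c:1, e:-3; rest ⊤}

Merge at B3: IN[B3] = OUT[B2] = {a: ⊤, b: ⊤, c: 1, d: ⊤, e: -3, f: ⊤}
Applying B3's transfer function to that IN value gives OUT[B3] (row B3 above).

Answer: {a: ⊤, b: -3, c: 1, d: ⊤, e: -3, f: -2}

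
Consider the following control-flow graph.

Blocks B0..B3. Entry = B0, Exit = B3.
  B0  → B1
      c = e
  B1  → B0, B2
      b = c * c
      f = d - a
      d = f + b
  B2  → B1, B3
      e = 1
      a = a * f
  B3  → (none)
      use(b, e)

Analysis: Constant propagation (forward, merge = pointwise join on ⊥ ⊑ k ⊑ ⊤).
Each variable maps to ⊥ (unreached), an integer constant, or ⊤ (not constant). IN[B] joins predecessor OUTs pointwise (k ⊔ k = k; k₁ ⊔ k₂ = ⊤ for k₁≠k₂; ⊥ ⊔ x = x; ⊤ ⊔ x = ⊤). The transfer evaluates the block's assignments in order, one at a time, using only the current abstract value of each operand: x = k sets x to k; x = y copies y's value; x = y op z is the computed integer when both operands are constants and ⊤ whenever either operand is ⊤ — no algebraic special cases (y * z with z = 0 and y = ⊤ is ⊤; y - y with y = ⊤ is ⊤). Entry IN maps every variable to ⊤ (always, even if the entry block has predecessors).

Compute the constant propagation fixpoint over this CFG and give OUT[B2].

Converged values:
  B0:   IN=(all ⊤)   OUT=(all ⊤)
  B1:   IN=(all ⊤)   OUT=(all ⊤)
  B2:   IN=(all ⊤)   OUT={e:1; rest ⊤}
  B3:   IN={e:1; rest ⊤}   OUT={e:1; rest ⊤}

Merge at B2: IN[B2] = OUT[B1] = {a: ⊤, b: ⊤, c: ⊤, d: ⊤, e: ⊤, f: ⊤}
Applying B2's transfer function to that IN value gives OUT[B2] (row B2 above).

Answer: {a: ⊤, b: ⊤, c: ⊤, d: ⊤, e: 1, f: ⊤}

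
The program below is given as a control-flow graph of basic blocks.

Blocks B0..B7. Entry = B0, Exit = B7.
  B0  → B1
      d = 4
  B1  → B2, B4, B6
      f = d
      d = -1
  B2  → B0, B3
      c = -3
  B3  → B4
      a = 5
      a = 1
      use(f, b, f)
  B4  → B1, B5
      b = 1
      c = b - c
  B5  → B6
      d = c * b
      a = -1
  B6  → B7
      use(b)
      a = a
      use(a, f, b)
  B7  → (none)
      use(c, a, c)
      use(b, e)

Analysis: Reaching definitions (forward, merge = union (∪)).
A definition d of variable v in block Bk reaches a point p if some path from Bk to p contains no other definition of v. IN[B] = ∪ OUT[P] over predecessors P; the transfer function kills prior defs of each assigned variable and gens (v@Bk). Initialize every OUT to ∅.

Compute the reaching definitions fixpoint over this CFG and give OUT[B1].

Per-block solution:
  B0:  IN={a@B3, b@B4, c@B2, d@B1, f@B1}  OUT={a@B3, b@B4, c@B2, d@B0, f@B1}
  B1:  IN={a@B3, b@B4, c@B2, c@B4, d@B0, d@B1, f@B1}  OUT={a@B3, b@B4, c@B2, c@B4, d@B1, f@B1}
  B2:  IN={a@B3, b@B4, c@B2, c@B4, d@B1, f@B1}  OUT={a@B3, b@B4, c@B2, d@B1, f@B1}
  B3:  IN={a@B3, b@B4, c@B2, d@B1, f@B1}  OUT={a@B3, b@B4, c@B2, d@B1, f@B1}
  B4:  IN={a@B3, b@B4, c@B2, c@B4, d@B1, f@B1}  OUT={a@B3, b@B4, c@B4, d@B1, f@B1}
  B5:  IN={a@B3, b@B4, c@B4, d@B1, f@B1}  OUT={a@B5, b@B4, c@B4, d@B5, f@B1}
  B6:  IN={a@B3, a@B5, b@B4, c@B2, c@B4, d@B1, d@B5, f@B1}  OUT={a@B6, b@B4, c@B2, c@B4, d@B1, d@B5, f@B1}
  B7:  IN={a@B6, b@B4, c@B2, c@B4, d@B1, d@B5, f@B1}  OUT={a@B6, b@B4, c@B2, c@B4, d@B1, d@B5, f@B1}

Merge at B1: IN[B1] = OUT[B0] ⊔ OUT[B4] = {a@B3, b@B4, c@B2, c@B4, d@B0, d@B1, f@B1}
Applying B1's transfer function to that IN value gives OUT[B1] (row B1 above).

Answer: {a@B3, b@B4, c@B2, c@B4, d@B1, f@B1}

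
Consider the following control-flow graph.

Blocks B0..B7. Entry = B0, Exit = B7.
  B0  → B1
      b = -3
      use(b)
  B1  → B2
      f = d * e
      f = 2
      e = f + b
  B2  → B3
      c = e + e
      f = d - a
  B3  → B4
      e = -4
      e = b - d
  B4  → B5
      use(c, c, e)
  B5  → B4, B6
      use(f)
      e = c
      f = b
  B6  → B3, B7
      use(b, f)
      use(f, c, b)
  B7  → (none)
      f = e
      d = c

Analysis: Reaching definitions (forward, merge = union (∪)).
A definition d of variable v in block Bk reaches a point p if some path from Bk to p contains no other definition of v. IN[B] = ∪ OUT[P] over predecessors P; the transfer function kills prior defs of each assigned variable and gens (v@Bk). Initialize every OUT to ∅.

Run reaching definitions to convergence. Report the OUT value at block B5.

Fixpoint table:
  B0: | IN={} | OUT={b@B0}
  B1: | IN={b@B0} | OUT={b@B0, e@B1, f@B1}
  B2: | IN={b@B0, e@B1, f@B1} | OUT={b@B0, c@B2, e@B1, f@B2}
  B3: | IN={b@B0, c@B2, e@B1, e@B5, f@B2, f@B5} | OUT={b@B0, c@B2, e@B3, f@B2, f@B5}
  B4: | IN={b@B0, c@B2, e@B3, e@B5, f@B2, f@B5} | OUT={b@B0, c@B2, e@B3, e@B5, f@B2, f@B5}
  B5: | IN={b@B0, c@B2, e@B3, e@B5, f@B2, f@B5} | OUT={b@B0, c@B2, e@B5, f@B5}
  B6: | IN={b@B0, c@B2, e@B5, f@B5} | OUT={b@B0, c@B2, e@B5, f@B5}
  B7: | IN={b@B0, c@B2, e@B5, f@B5} | OUT={b@B0, c@B2, d@B7, e@B5, f@B7}

Merge at B5: IN[B5] = OUT[B4] = {b@B0, c@B2, e@B3, e@B5, f@B2, f@B5}
Applying B5's transfer function to that IN value gives OUT[B5] (row B5 above).

Answer: {b@B0, c@B2, e@B5, f@B5}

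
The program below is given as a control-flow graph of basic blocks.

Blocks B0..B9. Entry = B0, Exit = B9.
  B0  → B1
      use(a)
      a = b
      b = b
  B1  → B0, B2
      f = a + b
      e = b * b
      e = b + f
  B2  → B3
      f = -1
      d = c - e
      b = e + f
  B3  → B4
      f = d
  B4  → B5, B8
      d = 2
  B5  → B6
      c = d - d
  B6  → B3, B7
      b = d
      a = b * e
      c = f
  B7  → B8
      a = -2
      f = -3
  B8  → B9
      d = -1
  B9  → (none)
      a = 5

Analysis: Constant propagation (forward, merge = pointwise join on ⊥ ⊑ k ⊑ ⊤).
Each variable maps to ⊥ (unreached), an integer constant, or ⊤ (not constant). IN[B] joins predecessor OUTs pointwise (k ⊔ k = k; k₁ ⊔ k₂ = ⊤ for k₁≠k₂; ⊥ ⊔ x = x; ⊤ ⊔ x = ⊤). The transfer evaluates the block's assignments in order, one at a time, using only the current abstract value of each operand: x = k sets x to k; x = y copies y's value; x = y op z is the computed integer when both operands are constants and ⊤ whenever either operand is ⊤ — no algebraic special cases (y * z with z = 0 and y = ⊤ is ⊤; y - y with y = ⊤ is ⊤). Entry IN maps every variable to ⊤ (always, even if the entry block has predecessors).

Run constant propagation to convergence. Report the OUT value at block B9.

Converged values:
  B0: | IN=(all ⊤) | OUT=(all ⊤)
  B1: | IN=(all ⊤) | OUT=(all ⊤)
  B2: | IN=(all ⊤) | OUT={f:-1; rest ⊤}
  B3: | IN=(all ⊤) | OUT=(all ⊤)
  B4: | IN=(all ⊤) | OUT={d:2; rest ⊤}
  B5: | IN={d:2; rest ⊤} | OUT={c:0, d:2; rest ⊤}
  B6: | IN={c:0, d:2; rest ⊤} | OUT={b:2, d:2; rest ⊤}
  B7: | IN={b:2, d:2; rest ⊤} | OUT={a:-2, b:2, d:2, f:-3; rest ⊤}
  B8: | IN={d:2; rest ⊤} | OUT={d:-1; rest ⊤}
  B9: | IN={d:-1; rest ⊤} | OUT={a:5, d:-1; rest ⊤}

Merge at B9: IN[B9] = OUT[B8] = {a: ⊤, b: ⊤, c: ⊤, d: -1, e: ⊤, f: ⊤}
Applying B9's transfer function to that IN value gives OUT[B9] (row B9 above).

Answer: {a: 5, b: ⊤, c: ⊤, d: -1, e: ⊤, f: ⊤}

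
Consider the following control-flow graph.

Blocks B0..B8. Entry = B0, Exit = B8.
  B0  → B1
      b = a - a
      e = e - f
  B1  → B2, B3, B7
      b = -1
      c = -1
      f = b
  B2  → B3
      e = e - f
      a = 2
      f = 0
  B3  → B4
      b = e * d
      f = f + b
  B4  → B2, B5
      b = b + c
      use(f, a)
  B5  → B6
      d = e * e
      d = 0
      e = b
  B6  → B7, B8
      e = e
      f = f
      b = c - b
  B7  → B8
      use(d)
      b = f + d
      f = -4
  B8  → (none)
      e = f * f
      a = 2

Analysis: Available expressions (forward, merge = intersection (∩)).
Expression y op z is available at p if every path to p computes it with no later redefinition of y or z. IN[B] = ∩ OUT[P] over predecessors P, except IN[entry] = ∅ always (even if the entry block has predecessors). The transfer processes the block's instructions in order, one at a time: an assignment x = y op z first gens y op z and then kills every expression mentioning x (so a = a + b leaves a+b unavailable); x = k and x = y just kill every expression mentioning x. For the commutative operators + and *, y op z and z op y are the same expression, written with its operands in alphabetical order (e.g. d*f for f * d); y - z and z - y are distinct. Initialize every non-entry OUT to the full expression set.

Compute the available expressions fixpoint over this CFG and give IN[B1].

Answer: {a-a}

Working:
Per-block solution:
  B0:  IN={}  OUT={a-a}
  B1:  IN={a-a}  OUT={a-a}
  B2:  IN={}  OUT={}
  B3:  IN={}  OUT={d*e}
  B4:  IN={d*e}  OUT={d*e}
  B5:  IN={d*e}  OUT={}
  B6:  IN={}  OUT={}
  B7:  IN={}  OUT={}
  B8:  IN={}  OUT={f*f}

Merge at B1: IN[B1] = OUT[B0] = {a-a}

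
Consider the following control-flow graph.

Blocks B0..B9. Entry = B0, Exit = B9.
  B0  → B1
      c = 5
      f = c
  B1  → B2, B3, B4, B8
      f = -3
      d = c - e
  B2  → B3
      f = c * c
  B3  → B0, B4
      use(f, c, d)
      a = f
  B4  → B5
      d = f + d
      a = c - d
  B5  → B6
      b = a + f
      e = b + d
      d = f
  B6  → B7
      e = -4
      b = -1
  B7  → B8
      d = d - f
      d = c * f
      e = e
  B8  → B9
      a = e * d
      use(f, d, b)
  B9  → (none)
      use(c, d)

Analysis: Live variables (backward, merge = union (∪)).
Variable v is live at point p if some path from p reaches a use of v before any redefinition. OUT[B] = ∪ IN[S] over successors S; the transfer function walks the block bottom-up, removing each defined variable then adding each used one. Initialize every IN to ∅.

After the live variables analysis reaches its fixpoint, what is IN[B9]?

Fixpoint table:
  B0: | IN={b, e} | OUT={b, c, e}
  B1: | IN={b, c, e} | OUT={b, c, d, e, f}
  B2: | IN={b, c, d, e} | OUT={b, c, d, e, f}
  B3: | IN={b, c, d, e, f} | OUT={b, c, d, e, f}
  B4: | IN={c, d, f} | OUT={a, c, d, f}
  B5: | IN={a, c, d, f} | OUT={c, d, f}
  B6: | IN={c, d, f} | OUT={b, c, d, e, f}
  B7: | IN={b, c, d, e, f} | OUT={b, c, d, e, f}
  B8: | IN={b, c, d, e, f} | OUT={c, d}
  B9: | IN={c, d} | OUT={}

B9 is the boundary node: OUT[B9] = {}
Applying B9's transfer function to that OUT value gives IN[B9] (row B9 above).

Answer: {c, d}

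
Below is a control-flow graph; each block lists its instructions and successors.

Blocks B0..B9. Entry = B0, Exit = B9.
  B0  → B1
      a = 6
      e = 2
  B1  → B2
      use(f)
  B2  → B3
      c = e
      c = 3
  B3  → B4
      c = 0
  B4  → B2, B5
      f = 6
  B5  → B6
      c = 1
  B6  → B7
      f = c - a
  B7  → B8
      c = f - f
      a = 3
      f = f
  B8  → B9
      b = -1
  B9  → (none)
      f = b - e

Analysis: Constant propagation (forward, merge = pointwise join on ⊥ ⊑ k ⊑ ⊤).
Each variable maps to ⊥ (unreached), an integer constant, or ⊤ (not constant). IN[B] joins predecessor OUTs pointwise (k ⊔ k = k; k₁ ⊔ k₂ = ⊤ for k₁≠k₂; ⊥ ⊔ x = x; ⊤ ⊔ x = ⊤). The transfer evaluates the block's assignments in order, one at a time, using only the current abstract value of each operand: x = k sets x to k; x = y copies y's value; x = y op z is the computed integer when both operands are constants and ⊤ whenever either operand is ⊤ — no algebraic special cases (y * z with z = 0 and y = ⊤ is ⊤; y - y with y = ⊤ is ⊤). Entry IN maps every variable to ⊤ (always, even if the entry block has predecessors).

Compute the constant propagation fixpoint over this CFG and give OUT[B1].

Answer: {a: 6, b: ⊤, c: ⊤, d: ⊤, e: 2, f: ⊤}

Working:
Fixpoint table:
  B0:   IN=(all ⊤)   OUT={a:6, e:2; rest ⊤}
  B1:   IN={a:6, e:2; rest ⊤}   OUT={a:6, e:2; rest ⊤}
  B2:   IN={a:6, e:2; rest ⊤}   OUT={a:6, c:3, e:2; rest ⊤}
  B3:   IN={a:6, c:3, e:2; rest ⊤}   OUT={a:6, c:0, e:2; rest ⊤}
  B4:   IN={a:6, c:0, e:2; rest ⊤}   OUT={a:6, c:0, e:2, f:6; rest ⊤}
  B5:   IN={a:6, c:0, e:2, f:6; rest ⊤}   OUT={a:6, c:1, e:2, f:6; rest ⊤}
  B6:   IN={a:6, c:1, e:2, f:6; rest ⊤}   OUT={a:6, c:1, e:2, f:-5; rest ⊤}
  B7:   IN={a:6, c:1, e:2, f:-5; rest ⊤}   OUT={a:3, c:0, e:2, f:-5; rest ⊤}
  B8:   IN={a:3, c:0, e:2, f:-5; rest ⊤}   OUT={a:3, b:-1, c:0, e:2, f:-5; rest ⊤}
  B9:   IN={a:3, b:-1, c:0, e:2, f:-5; rest ⊤}   OUT={a:3, b:-1, c:0, e:2, f:-3; rest ⊤}

Merge at B1: IN[B1] = OUT[B0] = {a: 6, b: ⊤, c: ⊤, d: ⊤, e: 2, f: ⊤}
Applying B1's transfer function to that IN value gives OUT[B1] (row B1 above).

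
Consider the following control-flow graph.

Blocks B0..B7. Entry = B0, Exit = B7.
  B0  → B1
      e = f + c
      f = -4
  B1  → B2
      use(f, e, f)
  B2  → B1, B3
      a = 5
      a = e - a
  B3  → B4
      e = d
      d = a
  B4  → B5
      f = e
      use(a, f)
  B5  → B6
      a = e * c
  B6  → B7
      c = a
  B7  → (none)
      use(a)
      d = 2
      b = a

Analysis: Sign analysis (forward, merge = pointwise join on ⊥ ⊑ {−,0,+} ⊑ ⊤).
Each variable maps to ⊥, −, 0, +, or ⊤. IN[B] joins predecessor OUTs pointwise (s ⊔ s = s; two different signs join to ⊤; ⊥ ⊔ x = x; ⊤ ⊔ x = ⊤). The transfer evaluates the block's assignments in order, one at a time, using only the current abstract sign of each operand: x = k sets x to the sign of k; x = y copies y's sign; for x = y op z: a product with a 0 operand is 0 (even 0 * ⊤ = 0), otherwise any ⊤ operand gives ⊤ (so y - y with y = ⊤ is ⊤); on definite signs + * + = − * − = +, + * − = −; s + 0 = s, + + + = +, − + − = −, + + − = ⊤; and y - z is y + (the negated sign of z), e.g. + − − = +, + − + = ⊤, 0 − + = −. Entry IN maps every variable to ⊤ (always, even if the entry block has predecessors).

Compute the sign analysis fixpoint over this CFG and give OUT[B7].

Answer: {a: ⊤, b: ⊤, c: ⊤, d: +, e: ⊤, f: ⊤}

Derivation:
Per-block solution:
  B0:   IN=(all ⊤)   OUT={f:-; rest ⊤}
  B1:   IN={f:-; rest ⊤}   OUT={f:-; rest ⊤}
  B2:   IN={f:-; rest ⊤}   OUT={f:-; rest ⊤}
  B3:   IN={f:-; rest ⊤}   OUT={f:-; rest ⊤}
  B4:   IN={f:-; rest ⊤}   OUT=(all ⊤)
  B5:   IN=(all ⊤)   OUT=(all ⊤)
  B6:   IN=(all ⊤)   OUT=(all ⊤)
  B7:   IN=(all ⊤)   OUT={d:+; rest ⊤}

Merge at B7: IN[B7] = OUT[B6] = {a: ⊤, b: ⊤, c: ⊤, d: ⊤, e: ⊤, f: ⊤}
Applying B7's transfer function to that IN value gives OUT[B7] (row B7 above).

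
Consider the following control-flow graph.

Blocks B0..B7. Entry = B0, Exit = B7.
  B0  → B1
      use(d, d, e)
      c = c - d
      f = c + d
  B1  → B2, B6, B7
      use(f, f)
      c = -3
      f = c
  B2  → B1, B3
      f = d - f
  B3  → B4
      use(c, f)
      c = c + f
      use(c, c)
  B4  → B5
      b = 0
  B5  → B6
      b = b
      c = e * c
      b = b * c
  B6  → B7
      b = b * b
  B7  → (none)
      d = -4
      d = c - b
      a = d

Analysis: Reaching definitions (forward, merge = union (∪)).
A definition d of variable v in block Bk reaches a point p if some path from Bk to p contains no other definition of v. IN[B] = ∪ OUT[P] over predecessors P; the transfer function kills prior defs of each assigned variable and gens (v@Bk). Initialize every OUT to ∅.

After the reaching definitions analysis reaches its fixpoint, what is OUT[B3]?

Answer: {c@B3, f@B2}

Working:
Fixpoint table:
  B0: | IN={} | OUT={c@B0, f@B0}
  B1: | IN={c@B0, c@B1, f@B0, f@B2} | OUT={c@B1, f@B1}
  B2: | IN={c@B1, f@B1} | OUT={c@B1, f@B2}
  B3: | IN={c@B1, f@B2} | OUT={c@B3, f@B2}
  B4: | IN={c@B3, f@B2} | OUT={b@B4, c@B3, f@B2}
  B5: | IN={b@B4, c@B3, f@B2} | OUT={b@B5, c@B5, f@B2}
  B6: | IN={b@B5, c@B1, c@B5, f@B1, f@B2} | OUT={b@B6, c@B1, c@B5, f@B1, f@B2}
  B7: | IN={b@B6, c@B1, c@B5, f@B1, f@B2} | OUT={a@B7, b@B6, c@B1, c@B5, d@B7, f@B1, f@B2}

Merge at B3: IN[B3] = OUT[B2] = {c@B1, f@B2}
Applying B3's transfer function to that IN value gives OUT[B3] (row B3 above).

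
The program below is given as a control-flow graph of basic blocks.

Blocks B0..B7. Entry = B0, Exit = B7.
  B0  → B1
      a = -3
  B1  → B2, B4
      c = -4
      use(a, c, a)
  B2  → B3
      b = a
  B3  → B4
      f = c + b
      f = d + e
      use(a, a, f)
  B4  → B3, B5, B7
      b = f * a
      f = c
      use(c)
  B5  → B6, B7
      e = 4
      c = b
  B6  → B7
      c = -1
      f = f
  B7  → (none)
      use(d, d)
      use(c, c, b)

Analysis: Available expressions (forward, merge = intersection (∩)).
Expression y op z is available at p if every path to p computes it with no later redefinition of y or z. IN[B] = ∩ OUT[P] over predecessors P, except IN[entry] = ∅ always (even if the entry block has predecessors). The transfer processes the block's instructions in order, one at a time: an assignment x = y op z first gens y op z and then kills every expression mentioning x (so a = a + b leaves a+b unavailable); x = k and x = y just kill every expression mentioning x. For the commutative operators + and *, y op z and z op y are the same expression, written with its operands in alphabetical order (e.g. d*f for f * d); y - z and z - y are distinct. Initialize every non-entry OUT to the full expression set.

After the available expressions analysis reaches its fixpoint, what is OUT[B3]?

Answer: {b+c, d+e}

Trace:
Converged values:
  B0: | IN={} | OUT={}
  B1: | IN={} | OUT={}
  B2: | IN={} | OUT={}
  B3: | IN={} | OUT={b+c, d+e}
  B4: | IN={} | OUT={}
  B5: | IN={} | OUT={}
  B6: | IN={} | OUT={}
  B7: | IN={} | OUT={}

Merge at B3: IN[B3] = OUT[B2] ∩ OUT[B4] = {}
Applying B3's transfer function to that IN value gives OUT[B3] (row B3 above).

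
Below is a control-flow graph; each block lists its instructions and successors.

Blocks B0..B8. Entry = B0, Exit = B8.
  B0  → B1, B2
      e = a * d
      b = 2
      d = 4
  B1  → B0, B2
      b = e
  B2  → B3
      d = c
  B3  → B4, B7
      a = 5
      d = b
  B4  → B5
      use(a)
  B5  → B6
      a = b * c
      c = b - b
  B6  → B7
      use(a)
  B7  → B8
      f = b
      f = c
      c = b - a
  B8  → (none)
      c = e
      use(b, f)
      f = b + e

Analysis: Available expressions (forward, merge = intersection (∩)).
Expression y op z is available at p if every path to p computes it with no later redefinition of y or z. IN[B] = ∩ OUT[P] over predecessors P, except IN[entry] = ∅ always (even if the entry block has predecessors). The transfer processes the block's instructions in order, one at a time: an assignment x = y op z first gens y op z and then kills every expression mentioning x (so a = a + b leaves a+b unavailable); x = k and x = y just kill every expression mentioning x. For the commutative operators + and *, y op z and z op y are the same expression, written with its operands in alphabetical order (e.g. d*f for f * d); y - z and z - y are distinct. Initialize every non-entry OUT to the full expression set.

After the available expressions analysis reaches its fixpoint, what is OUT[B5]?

Answer: {b-b}

Derivation:
Converged values:
  B0: | IN={} | OUT={}
  B1: | IN={} | OUT={}
  B2: | IN={} | OUT={}
  B3: | IN={} | OUT={}
  B4: | IN={} | OUT={}
  B5: | IN={} | OUT={b-b}
  B6: | IN={b-b} | OUT={b-b}
  B7: | IN={} | OUT={b-a}
  B8: | IN={b-a} | OUT={b+e, b-a}

Merge at B5: IN[B5] = OUT[B4] = {}
Applying B5's transfer function to that IN value gives OUT[B5] (row B5 above).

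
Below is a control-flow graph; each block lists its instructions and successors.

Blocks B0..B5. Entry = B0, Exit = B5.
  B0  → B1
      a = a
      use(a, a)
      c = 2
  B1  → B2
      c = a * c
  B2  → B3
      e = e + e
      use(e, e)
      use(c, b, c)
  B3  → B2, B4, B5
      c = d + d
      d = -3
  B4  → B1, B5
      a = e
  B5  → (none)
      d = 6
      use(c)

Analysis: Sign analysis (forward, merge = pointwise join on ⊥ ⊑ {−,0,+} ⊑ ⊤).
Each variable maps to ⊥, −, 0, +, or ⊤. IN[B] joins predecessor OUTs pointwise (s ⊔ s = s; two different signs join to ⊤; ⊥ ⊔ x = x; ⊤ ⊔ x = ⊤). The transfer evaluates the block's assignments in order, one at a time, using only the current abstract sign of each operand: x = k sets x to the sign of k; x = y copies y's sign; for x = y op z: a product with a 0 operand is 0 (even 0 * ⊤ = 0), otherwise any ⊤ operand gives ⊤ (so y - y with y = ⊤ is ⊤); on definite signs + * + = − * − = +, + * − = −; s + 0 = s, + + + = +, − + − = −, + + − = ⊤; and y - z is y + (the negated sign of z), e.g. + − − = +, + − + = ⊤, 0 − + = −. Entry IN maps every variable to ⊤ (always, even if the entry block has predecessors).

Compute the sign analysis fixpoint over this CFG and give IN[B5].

Converged values:
  B0: | IN=(all ⊤) | OUT={c:+; rest ⊤}
  B1: | IN=(all ⊤) | OUT=(all ⊤)
  B2: | IN=(all ⊤) | OUT=(all ⊤)
  B3: | IN=(all ⊤) | OUT={d:-; rest ⊤}
  B4: | IN={d:-; rest ⊤} | OUT={d:-; rest ⊤}
  B5: | IN={d:-; rest ⊤} | OUT={d:+; rest ⊤}

Merge at B5: IN[B5] = OUT[B3] ⊔ OUT[B4] = {a: ⊤, b: ⊤, c: ⊤, d: -, e: ⊤, f: ⊤}

Answer: {a: ⊤, b: ⊤, c: ⊤, d: -, e: ⊤, f: ⊤}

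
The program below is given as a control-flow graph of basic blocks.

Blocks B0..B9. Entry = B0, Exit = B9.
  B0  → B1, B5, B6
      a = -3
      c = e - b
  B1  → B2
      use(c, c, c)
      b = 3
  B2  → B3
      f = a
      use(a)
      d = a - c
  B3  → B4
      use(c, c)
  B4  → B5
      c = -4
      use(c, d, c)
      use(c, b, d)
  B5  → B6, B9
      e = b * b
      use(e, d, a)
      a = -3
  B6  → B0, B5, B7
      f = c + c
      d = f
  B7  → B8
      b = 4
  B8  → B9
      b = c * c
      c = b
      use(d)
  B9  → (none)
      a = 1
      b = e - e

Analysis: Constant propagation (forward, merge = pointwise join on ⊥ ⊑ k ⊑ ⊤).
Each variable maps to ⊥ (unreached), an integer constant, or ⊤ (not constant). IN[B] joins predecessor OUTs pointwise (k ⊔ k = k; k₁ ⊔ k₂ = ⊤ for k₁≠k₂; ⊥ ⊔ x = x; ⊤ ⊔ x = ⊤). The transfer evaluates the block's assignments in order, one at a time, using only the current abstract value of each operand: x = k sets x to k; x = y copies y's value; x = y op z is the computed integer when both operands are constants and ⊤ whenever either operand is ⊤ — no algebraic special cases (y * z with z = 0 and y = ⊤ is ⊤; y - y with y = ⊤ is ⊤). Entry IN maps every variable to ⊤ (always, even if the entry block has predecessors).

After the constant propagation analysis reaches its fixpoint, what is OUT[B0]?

Answer: {a: -3, b: ⊤, c: ⊤, d: ⊤, e: ⊤, f: ⊤}

Derivation:
Fixpoint table:
  B0:  IN=(all ⊤)  OUT={a:-3; rest ⊤}
  B1:  IN={a:-3; rest ⊤}  OUT={a:-3, b:3; rest ⊤}
  B2:  IN={a:-3, b:3; rest ⊤}  OUT={a:-3, b:3, f:-3; rest ⊤}
  B3:  IN={a:-3, b:3, f:-3; rest ⊤}  OUT={a:-3, b:3, f:-3; rest ⊤}
  B4:  IN={a:-3, b:3, f:-3; rest ⊤}  OUT={a:-3, b:3, c:-4, f:-3; rest ⊤}
  B5:  IN={a:-3; rest ⊤}  OUT={a:-3; rest ⊤}
  B6:  IN={a:-3; rest ⊤}  OUT={a:-3; rest ⊤}
  B7:  IN={a:-3; rest ⊤}  OUT={a:-3, b:4; rest ⊤}
  B8:  IN={a:-3, b:4; rest ⊤}  OUT={a:-3; rest ⊤}
  B9:  IN={a:-3; rest ⊤}  OUT={a:1; rest ⊤}

Merge at B0 (entry node, so the boundary value (all ⊤) is joined with the incoming edge(s)): IN[B0] = (all ⊤) ⊔ OUT[B6] = {a: ⊤, b: ⊤, c: ⊤, d: ⊤, e: ⊤, f: ⊤}
Applying B0's transfer function to that IN value gives OUT[B0] (row B0 above).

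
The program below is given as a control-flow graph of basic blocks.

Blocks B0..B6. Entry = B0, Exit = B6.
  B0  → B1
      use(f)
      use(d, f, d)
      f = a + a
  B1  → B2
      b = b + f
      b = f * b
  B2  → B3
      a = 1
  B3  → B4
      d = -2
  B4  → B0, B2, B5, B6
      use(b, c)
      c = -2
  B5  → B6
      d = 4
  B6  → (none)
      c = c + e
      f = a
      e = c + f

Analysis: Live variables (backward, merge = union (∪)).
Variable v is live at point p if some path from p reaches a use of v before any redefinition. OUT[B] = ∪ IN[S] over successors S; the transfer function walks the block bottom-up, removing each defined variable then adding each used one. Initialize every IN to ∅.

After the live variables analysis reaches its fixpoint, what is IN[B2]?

Answer: {b, c, e, f}

Derivation:
Per-block solution:
  B0:  IN={a, b, c, d, e, f}  OUT={b, c, e, f}
  B1:  IN={b, c, e, f}  OUT={b, c, e, f}
  B2:  IN={b, c, e, f}  OUT={a, b, c, e, f}
  B3:  IN={a, b, c, e, f}  OUT={a, b, c, d, e, f}
  B4:  IN={a, b, c, d, e, f}  OUT={a, b, c, d, e, f}
  B5:  IN={a, c, e}  OUT={a, c, e}
  B6:  IN={a, c, e}  OUT={}

Merge at B2: OUT[B2] = IN[B3] = {a, b, c, e, f}
Applying B2's transfer function to that OUT value gives IN[B2] (row B2 above).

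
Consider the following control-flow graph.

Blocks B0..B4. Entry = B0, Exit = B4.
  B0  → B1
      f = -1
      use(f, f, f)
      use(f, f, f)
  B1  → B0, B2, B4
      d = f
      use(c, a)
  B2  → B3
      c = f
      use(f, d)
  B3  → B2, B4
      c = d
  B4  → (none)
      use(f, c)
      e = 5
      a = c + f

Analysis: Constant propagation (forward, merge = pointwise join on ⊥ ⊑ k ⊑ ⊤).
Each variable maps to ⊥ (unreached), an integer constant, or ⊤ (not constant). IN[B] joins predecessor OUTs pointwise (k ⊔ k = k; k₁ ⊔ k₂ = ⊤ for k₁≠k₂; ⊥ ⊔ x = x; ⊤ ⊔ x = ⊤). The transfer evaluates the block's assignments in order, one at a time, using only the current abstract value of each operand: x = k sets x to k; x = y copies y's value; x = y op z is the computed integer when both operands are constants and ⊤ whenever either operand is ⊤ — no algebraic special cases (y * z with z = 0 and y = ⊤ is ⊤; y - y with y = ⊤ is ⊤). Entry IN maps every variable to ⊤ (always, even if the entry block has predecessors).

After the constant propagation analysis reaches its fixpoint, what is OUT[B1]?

Answer: {a: ⊤, b: ⊤, c: ⊤, d: -1, e: ⊤, f: -1}

Trace:
Converged values:
  B0:   IN=(all ⊤)   OUT={f:-1; rest ⊤}
  B1:   IN={f:-1; rest ⊤}   OUT={d:-1, f:-1; rest ⊤}
  B2:   IN={d:-1, f:-1; rest ⊤}   OUT={c:-1, d:-1, f:-1; rest ⊤}
  B3:   IN={c:-1, d:-1, f:-1; rest ⊤}   OUT={c:-1, d:-1, f:-1; rest ⊤}
  B4:   IN={d:-1, f:-1; rest ⊤}   OUT={d:-1, e:5, f:-1; rest ⊤}

Merge at B1: IN[B1] = OUT[B0] = {a: ⊤, b: ⊤, c: ⊤, d: ⊤, e: ⊤, f: -1}
Applying B1's transfer function to that IN value gives OUT[B1] (row B1 above).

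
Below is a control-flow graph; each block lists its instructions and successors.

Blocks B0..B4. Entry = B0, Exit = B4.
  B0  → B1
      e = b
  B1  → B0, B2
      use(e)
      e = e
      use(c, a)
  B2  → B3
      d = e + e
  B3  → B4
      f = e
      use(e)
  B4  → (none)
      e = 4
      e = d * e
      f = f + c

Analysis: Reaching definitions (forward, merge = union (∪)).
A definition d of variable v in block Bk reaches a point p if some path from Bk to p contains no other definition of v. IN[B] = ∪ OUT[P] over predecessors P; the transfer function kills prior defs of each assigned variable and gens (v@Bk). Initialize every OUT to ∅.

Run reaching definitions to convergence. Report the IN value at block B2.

Per-block solution:
  B0:   IN={e@B1}   OUT={e@B0}
  B1:   IN={e@B0}   OUT={e@B1}
  B2:   IN={e@B1}   OUT={d@B2, e@B1}
  B3:   IN={d@B2, e@B1}   OUT={d@B2, e@B1, f@B3}
  B4:   IN={d@B2, e@B1, f@B3}   OUT={d@B2, e@B4, f@B4}

Merge at B2: IN[B2] = OUT[B1] = {e@B1}

Answer: {e@B1}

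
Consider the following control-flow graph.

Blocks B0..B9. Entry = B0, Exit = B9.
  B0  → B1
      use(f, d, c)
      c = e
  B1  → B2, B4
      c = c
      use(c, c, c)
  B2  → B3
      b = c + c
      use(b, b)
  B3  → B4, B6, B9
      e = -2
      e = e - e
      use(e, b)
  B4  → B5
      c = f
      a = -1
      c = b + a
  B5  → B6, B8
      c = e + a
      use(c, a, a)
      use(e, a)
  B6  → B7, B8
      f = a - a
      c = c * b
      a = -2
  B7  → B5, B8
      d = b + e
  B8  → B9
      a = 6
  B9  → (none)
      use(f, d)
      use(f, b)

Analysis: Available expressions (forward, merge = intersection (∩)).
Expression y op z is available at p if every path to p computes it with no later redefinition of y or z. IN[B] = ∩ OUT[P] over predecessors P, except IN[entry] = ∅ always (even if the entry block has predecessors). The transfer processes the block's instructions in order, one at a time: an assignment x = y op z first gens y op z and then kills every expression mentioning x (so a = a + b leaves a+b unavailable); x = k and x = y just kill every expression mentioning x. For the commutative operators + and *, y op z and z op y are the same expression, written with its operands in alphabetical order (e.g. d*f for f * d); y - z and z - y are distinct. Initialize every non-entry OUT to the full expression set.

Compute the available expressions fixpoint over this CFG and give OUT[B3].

Fixpoint table:
  B0: | IN={} | OUT={}
  B1: | IN={} | OUT={}
  B2: | IN={} | OUT={c+c}
  B3: | IN={c+c} | OUT={c+c}
  B4: | IN={} | OUT={a+b}
  B5: | IN={} | OUT={a+e}
  B6: | IN={} | OUT={}
  B7: | IN={} | OUT={b+e}
  B8: | IN={} | OUT={}
  B9: | IN={} | OUT={}

Merge at B3: IN[B3] = OUT[B2] = {c+c}
Applying B3's transfer function to that IN value gives OUT[B3] (row B3 above).

Answer: {c+c}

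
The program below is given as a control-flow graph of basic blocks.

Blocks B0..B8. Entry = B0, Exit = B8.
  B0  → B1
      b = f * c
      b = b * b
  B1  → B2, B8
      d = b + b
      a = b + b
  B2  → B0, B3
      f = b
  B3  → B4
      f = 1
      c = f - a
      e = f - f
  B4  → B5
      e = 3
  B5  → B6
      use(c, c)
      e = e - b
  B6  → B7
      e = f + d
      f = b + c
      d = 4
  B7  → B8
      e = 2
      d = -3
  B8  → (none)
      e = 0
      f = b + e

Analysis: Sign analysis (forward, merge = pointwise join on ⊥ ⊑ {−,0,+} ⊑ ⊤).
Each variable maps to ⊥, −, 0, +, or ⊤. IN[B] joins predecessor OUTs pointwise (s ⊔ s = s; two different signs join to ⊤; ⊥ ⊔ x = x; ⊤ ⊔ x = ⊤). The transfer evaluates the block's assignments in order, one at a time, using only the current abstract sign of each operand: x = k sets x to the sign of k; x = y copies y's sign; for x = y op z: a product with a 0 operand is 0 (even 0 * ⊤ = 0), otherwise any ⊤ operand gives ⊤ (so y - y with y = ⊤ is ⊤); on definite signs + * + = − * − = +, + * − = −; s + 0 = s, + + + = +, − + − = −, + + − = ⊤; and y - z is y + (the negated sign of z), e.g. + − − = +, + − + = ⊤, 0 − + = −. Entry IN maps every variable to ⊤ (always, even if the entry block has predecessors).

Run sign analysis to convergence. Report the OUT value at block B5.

Answer: {a: ⊤, b: ⊤, c: ⊤, d: ⊤, e: ⊤, f: +}

Trace:
Fixpoint table:
  B0:  IN=(all ⊤)  OUT=(all ⊤)
  B1:  IN=(all ⊤)  OUT=(all ⊤)
  B2:  IN=(all ⊤)  OUT=(all ⊤)
  B3:  IN=(all ⊤)  OUT={f:+; rest ⊤}
  B4:  IN={f:+; rest ⊤}  OUT={e:+, f:+; rest ⊤}
  B5:  IN={e:+, f:+; rest ⊤}  OUT={f:+; rest ⊤}
  B6:  IN={f:+; rest ⊤}  OUT={d:+; rest ⊤}
  B7:  IN={d:+; rest ⊤}  OUT={d:-, e:+; rest ⊤}
  B8:  IN=(all ⊤)  OUT={e:0; rest ⊤}

Merge at B5: IN[B5] = OUT[B4] = {a: ⊤, b: ⊤, c: ⊤, d: ⊤, e: +, f: +}
Applying B5's transfer function to that IN value gives OUT[B5] (row B5 above).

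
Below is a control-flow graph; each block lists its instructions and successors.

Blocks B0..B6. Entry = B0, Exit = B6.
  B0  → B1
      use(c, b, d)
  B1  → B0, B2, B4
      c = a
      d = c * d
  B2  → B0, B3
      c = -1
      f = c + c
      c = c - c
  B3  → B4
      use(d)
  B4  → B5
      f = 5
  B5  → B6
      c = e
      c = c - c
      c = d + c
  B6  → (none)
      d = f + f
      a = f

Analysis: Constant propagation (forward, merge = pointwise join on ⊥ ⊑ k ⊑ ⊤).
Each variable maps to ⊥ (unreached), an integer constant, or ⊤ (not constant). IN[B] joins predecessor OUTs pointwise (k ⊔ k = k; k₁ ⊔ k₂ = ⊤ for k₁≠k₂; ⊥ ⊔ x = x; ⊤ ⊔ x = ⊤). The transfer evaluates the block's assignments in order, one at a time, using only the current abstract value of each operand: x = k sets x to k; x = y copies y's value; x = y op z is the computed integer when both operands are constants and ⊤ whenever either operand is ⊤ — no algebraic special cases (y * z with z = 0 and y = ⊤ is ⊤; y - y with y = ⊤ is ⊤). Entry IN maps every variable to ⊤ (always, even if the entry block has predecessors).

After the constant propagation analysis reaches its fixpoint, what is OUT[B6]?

Converged values:
  B0:  IN=(all ⊤)  OUT=(all ⊤)
  B1:  IN=(all ⊤)  OUT=(all ⊤)
  B2:  IN=(all ⊤)  OUT={c:0, f:-2; rest ⊤}
  B3:  IN={c:0, f:-2; rest ⊤}  OUT={c:0, f:-2; rest ⊤}
  B4:  IN=(all ⊤)  OUT={f:5; rest ⊤}
  B5:  IN={f:5; rest ⊤}  OUT={f:5; rest ⊤}
  B6:  IN={f:5; rest ⊤}  OUT={a:5, d:10, f:5; rest ⊤}

Merge at B6: IN[B6] = OUT[B5] = {a: ⊤, b: ⊤, c: ⊤, d: ⊤, e: ⊤, f: 5}
Applying B6's transfer function to that IN value gives OUT[B6] (row B6 above).

Answer: {a: 5, b: ⊤, c: ⊤, d: 10, e: ⊤, f: 5}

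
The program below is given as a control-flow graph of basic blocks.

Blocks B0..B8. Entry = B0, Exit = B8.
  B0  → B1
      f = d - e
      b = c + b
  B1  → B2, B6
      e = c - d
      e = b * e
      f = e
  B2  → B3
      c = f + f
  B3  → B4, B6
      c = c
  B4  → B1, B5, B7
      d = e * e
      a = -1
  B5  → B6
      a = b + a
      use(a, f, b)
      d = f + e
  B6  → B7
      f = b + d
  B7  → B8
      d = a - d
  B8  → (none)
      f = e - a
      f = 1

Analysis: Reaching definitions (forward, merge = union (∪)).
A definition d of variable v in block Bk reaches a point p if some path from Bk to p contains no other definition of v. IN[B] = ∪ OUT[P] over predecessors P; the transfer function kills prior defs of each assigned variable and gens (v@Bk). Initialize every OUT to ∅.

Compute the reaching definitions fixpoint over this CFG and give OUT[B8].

Answer: {a@B4, a@B5, b@B0, c@B3, d@B7, e@B1, f@B8}

Working:
Fixpoint table:
  B0: | IN={} | OUT={b@B0, f@B0}
  B1: | IN={a@B4, b@B0, c@B3, d@B4, e@B1, f@B0, f@B1} | OUT={a@B4, b@B0, c@B3, d@B4, e@B1, f@B1}
  B2: | IN={a@B4, b@B0, c@B3, d@B4, e@B1, f@B1} | OUT={a@B4, b@B0, c@B2, d@B4, e@B1, f@B1}
  B3: | IN={a@B4, b@B0, c@B2, d@B4, e@B1, f@B1} | OUT={a@B4, b@B0, c@B3, d@B4, e@B1, f@B1}
  B4: | IN={a@B4, b@B0, c@B3, d@B4, e@B1, f@B1} | OUT={a@B4, b@B0, c@B3, d@B4, e@B1, f@B1}
  B5: | IN={a@B4, b@B0, c@B3, d@B4, e@B1, f@B1} | OUT={a@B5, b@B0, c@B3, d@B5, e@B1, f@B1}
  B6: | IN={a@B4, a@B5, b@B0, c@B3, d@B4, d@B5, e@B1, f@B1} | OUT={a@B4, a@B5, b@B0, c@B3, d@B4, d@B5, e@B1, f@B6}
  B7: | IN={a@B4, a@B5, b@B0, c@B3, d@B4, d@B5, e@B1, f@B1, f@B6} | OUT={a@B4, a@B5, b@B0, c@B3, d@B7, e@B1, f@B1, f@B6}
  B8: | IN={a@B4, a@B5, b@B0, c@B3, d@B7, e@B1, f@B1, f@B6} | OUT={a@B4, a@B5, b@B0, c@B3, d@B7, e@B1, f@B8}

Merge at B8: IN[B8] = OUT[B7] = {a@B4, a@B5, b@B0, c@B3, d@B7, e@B1, f@B1, f@B6}
Applying B8's transfer function to that IN value gives OUT[B8] (row B8 above).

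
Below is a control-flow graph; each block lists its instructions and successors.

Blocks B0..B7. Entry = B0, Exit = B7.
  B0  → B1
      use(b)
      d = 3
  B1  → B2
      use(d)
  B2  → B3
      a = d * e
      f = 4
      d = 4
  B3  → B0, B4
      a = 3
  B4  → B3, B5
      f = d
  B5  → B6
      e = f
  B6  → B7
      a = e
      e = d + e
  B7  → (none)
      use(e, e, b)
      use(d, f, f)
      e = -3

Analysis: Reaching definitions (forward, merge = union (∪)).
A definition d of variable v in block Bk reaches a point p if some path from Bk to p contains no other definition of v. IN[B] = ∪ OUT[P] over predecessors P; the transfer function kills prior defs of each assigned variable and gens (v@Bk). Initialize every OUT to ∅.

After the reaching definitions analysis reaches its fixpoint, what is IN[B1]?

Per-block solution:
  B0:   IN={a@B3, d@B2, f@B2, f@B4}   OUT={a@B3, d@B0, f@B2, f@B4}
  B1:   IN={a@B3, d@B0, f@B2, f@B4}   OUT={a@B3, d@B0, f@B2, f@B4}
  B2:   IN={a@B3, d@B0, f@B2, f@B4}   OUT={a@B2, d@B2, f@B2}
  B3:   IN={a@B2, a@B3, d@B2, f@B2, f@B4}   OUT={a@B3, d@B2, f@B2, f@B4}
  B4:   IN={a@B3, d@B2, f@B2, f@B4}   OUT={a@B3, d@B2, f@B4}
  B5:   IN={a@B3, d@B2, f@B4}   OUT={a@B3, d@B2, e@B5, f@B4}
  B6:   IN={a@B3, d@B2, e@B5, f@B4}   OUT={a@B6, d@B2, e@B6, f@B4}
  B7:   IN={a@B6, d@B2, e@B6, f@B4}   OUT={a@B6, d@B2, e@B7, f@B4}

Merge at B1: IN[B1] = OUT[B0] = {a@B3, d@B0, f@B2, f@B4}

Answer: {a@B3, d@B0, f@B2, f@B4}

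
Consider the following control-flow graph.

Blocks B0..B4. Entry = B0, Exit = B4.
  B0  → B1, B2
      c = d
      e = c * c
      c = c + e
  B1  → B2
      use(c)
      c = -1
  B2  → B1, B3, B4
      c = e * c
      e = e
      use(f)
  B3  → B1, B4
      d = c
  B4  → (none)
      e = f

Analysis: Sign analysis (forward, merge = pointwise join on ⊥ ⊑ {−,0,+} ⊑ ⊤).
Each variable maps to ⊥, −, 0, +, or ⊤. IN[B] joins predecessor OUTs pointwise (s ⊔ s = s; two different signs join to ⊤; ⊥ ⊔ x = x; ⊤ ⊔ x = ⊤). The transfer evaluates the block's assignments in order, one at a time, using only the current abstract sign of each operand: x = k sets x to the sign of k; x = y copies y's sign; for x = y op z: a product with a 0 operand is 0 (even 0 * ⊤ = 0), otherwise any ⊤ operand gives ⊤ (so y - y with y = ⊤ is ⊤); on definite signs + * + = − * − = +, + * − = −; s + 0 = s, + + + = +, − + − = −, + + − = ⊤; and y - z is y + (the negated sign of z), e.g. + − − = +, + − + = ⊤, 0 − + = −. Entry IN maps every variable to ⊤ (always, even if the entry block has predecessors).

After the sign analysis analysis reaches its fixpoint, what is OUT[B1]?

Converged values:
  B0: | IN=(all ⊤) | OUT=(all ⊤)
  B1: | IN=(all ⊤) | OUT={c:-; rest ⊤}
  B2: | IN=(all ⊤) | OUT=(all ⊤)
  B3: | IN=(all ⊤) | OUT=(all ⊤)
  B4: | IN=(all ⊤) | OUT=(all ⊤)

Merge at B1: IN[B1] = OUT[B0] ⊔ OUT[B2] ⊔ OUT[B3] = {a: ⊤, b: ⊤, c: ⊤, d: ⊤, e: ⊤, f: ⊤}
Applying B1's transfer function to that IN value gives OUT[B1] (row B1 above).

Answer: {a: ⊤, b: ⊤, c: -, d: ⊤, e: ⊤, f: ⊤}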